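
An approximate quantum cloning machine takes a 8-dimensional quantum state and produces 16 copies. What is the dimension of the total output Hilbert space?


Output space = H^(tensor 16) where dim(H) = 8
dim = 8^16
= 64 (after 2 factors)
= 512 (after 3 factors)
= 4096 (after 4 factors)
= 32768 (after 5 factors)
= 262144 (after 6 factors)
= 2097152 (after 7 factors)
= 16777216 (after 8 factors)
= 134217728 (after 9 factors)
= 1073741824 (after 10 factors)
= 8589934592 (after 11 factors)
= 68719476736 (after 12 factors)
= 549755813888 (after 13 factors)
= 4398046511104 (after 14 factors)
= 35184372088832 (after 15 factors)
= 281474976710656 (after 16 factors)
= 281474976710656

281474976710656


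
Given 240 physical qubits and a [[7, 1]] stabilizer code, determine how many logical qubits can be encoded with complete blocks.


Each code block uses 7 physical qubits for 1 logical qubit(s).
Number of complete blocks = floor(240 / 7) = 34
Logical qubits = 34 * 1
= 34

34


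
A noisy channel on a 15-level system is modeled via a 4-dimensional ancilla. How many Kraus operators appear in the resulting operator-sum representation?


Tracing out the environment in an orthonormal basis {|i>_E} gives Kraus operators K_i = <i|_E U |0>_E.
Number of Kraus operators = dim(H_env) = d_env
= 4

4


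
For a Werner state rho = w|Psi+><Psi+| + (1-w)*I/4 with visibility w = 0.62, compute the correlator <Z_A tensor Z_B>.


|Psi+> = (|01> + |10>)/sqrt(2)
For the pure Bell state, <Z_A Z_B> = -1 (Bell-state Pauli correlator).
The maximally-mixed part I/4 has tr(I/4 * P tensor P) = 0 for any traceless Pauli P.
So <Z_A Z_B>_rho = w * (-1) + (1 - w) * 0
= 0.62 * (-1)
= -0.6200

-0.6200


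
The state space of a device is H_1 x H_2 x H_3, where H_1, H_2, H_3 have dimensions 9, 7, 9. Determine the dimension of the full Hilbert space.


dim(H_1 x H_2 x H_3) = 9 * 7 * 9
= 63 * 9
= 567

567


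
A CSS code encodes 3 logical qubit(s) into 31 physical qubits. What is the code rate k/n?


Code rate R = k/n
= 3/31
= 0.0968

0.0968


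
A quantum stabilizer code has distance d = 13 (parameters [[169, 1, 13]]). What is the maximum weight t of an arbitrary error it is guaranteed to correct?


Code parameters: [[169, 1, 13]], distance d = 13.
Number of correctable errors = floor((d-1)/2)
= floor((13 - 1)/2)
= floor(12/2)
= 6

6


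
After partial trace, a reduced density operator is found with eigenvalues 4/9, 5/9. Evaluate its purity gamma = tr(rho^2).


tr(rho^2) = sum of eigenvalues squared
= (4/9)^2 + (5/9)^2
= (16 + 25) / 81
= 41/81
= 0.5062

0.5062


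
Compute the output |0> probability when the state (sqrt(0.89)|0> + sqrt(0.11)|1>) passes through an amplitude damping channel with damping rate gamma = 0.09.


For amplitude damping with parameter gamma on state sqrt(a)|0> + sqrt(b)|1>:
alpha^2 = 0.89, beta^2 = 0.11
P(|0>) = alpha^2 + gamma * beta^2
= 0.89 + 0.09 * 0.11
= 0.89 + 0.0099
= 0.8999

0.8999


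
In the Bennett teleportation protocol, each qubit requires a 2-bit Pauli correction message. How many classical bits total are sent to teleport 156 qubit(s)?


Quantum teleportation requires 2 classical bits per qubit teleported.
156 qubit(s) -> 2 * 156 = 312 classical bits

312


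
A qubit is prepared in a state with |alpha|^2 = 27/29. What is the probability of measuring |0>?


|alpha|^2 = 27/29 = 0.9310
|beta|^2 = 1 - 27/29 = 2/29 = 0.0690
P(|0>) = |alpha|^2 = 0.9310

0.9310


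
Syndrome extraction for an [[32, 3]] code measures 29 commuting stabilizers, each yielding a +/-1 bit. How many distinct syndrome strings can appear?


Each stabilizer generator gives a binary (+1 or -1) measurement outcome.
With 29 independent generators:
Total syndromes = 2^29
= 536870912

536870912


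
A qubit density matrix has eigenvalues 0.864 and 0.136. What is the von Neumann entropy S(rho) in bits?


S = -p*log2(p) - (1-p)*log2(1-p)
p = 0.8640, 1-p = 0.1360
= -0.8640 * log2(0.8640) - 0.1360 * log2(0.1360)
= -(-0.1822) - (-0.3915)
= 0.5737

0.5737


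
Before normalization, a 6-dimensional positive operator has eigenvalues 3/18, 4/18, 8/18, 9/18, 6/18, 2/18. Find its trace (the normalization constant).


tr(M) = sum of eigenvalues
= 3/18 + 4/18 + 8/18 + 9/18 + 6/18 + 2/18
= 32/18
= 1.7778

1.7778


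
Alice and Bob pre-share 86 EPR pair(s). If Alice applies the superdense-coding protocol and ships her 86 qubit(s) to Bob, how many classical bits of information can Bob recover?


Superdense coding allows 2 classical bits per shared entangled pair.
86 pair(s) -> 2 * 86 = 172 classical bits

172


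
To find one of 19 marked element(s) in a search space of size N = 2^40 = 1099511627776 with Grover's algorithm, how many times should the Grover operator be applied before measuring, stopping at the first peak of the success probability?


After j Grover iterations the success probability is P(j) = sin^2((2j+1)*theta), where sin(theta) = sqrt(k/N).
N = 2^40 = 1099511627776, k = 19
sin(theta) = sqrt(k/N) = 4.15696997e-06
theta = arcsin(sqrt(k/N)) = 4.15696997e-06 rad
P(j) reaches its first maximum when (2j+1)*theta is as close as possible to pi/2, i.e. j = round(pi/(4*theta) - 1/2).
pi/(4*theta) - 1/2 = 188934.7507
(For comparison, the common estimate pi/4 * sqrt(N/k) = 188935.2507; the exact maximiser is used here.)
Optimal iterations = 188935

188935


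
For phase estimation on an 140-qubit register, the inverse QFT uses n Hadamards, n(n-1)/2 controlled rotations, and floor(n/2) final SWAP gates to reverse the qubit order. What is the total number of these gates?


Hadamard gates: 140
Controlled rotations: n*(n-1)/2 = 140*139/2 = 9730
SWAP gates: floor(n/2) = floor(140/2) = 70
Total = 140 + 9730 + 70
= 9940

9940


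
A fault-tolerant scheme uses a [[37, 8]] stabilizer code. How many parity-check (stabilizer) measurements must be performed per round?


For an [[n,k]] stabilizer code:
Number of stabilizer generators = n - k
= 37 - 8
= 29

29


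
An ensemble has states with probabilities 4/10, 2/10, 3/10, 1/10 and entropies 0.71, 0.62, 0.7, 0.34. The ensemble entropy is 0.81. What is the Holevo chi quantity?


chi = S(rho) - sum_i p_i * S(rho_i)
Weighted entropy = 4/10 * 0.71 + 2/10 * 0.62 + 3/10 * 0.7 + 1/10 * 0.34
= 0.6520
chi = 0.81 - 0.6520
= 0.1580

0.1580


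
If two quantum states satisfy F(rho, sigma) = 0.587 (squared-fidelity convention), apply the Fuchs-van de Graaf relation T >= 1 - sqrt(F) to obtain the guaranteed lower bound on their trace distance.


Fuchs-van de Graaf (squared-fidelity convention): 1 - sqrt(F) <= T <= sqrt(1 - F).
Lower bound: T >= 1 - sqrt(F)
sqrt(F) = sqrt(0.587) = 0.7662
T >= 1 - 0.7662
T >= 0.2338

0.2338


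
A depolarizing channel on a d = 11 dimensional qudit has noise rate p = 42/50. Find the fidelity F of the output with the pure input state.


F = (1-p) + p/d
= (1 - 0.8400) + 0.8400/11
= 0.1600 + 0.0764
= 0.2364

0.2364


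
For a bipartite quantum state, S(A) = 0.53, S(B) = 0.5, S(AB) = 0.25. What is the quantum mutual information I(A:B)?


I(A:B) = S(A) + S(B) - S(AB)
= 0.53 + 0.5 - 0.25
= 0.7800

0.7800


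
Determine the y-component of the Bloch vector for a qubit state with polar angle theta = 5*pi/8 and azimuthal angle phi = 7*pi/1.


theta = 1.9635, phi = 21.9911
r_y = sin(theta)*sin(phi) = 0.9239 * 0.0000
r_y = 0.0000

0.0000


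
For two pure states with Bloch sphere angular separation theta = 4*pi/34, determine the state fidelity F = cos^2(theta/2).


For states separated by angle theta on Bloch sphere:
F = cos^2(theta/2)
theta = 4*pi/34 = 0.3696
theta/2 = 0.1848
cos(theta/2) = 0.9830
F = 0.9662

0.9662


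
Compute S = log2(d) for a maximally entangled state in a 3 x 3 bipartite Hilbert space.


For a maximally entangled state in d x d:
S = log2(d) = log2(3)
= 1.5850

1.5850


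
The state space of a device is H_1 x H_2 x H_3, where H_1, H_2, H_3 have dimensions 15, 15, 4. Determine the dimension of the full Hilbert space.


dim(H_1 x H_2 x H_3) = 15 * 15 * 4
= 225 * 4
= 900

900


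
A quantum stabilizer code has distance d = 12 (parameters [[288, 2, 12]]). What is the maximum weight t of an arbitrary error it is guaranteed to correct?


Code parameters: [[288, 2, 12]], distance d = 12.
Number of correctable errors = floor((d-1)/2)
= floor((12 - 1)/2)
= floor(11/2)
= 5

5


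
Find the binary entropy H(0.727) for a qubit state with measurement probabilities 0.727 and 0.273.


S = -p*log2(p) - (1-p)*log2(1-p)
p = 0.7270, 1-p = 0.2730
= -0.7270 * log2(0.7270) - 0.2730 * log2(0.2730)
= -(-0.3344) - (-0.5113)
= 0.8457

0.8457


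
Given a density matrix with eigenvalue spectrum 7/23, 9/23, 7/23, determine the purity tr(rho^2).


tr(rho^2) = sum of eigenvalues squared
= (7/23)^2 + (9/23)^2 + (7/23)^2
= (49 + 81 + 49) / 529
= 179/529
= 0.3384

0.3384


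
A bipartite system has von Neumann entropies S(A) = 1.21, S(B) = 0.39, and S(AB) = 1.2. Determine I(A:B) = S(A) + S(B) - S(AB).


I(A:B) = S(A) + S(B) - S(AB)
= 1.21 + 0.39 - 1.2
= 0.4000

0.4000


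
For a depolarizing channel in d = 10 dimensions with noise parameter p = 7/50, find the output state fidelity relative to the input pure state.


F = (1-p) + p/d
= (1 - 0.1400) + 0.1400/10
= 0.8600 + 0.0140
= 0.8740

0.8740


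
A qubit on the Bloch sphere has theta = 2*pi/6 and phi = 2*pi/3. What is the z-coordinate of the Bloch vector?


theta = 1.0472, phi = 2.0944
r_z = cos(theta) = 0.5000

0.5000


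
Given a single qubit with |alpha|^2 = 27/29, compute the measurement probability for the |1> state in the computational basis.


|alpha|^2 = 27/29 = 0.9310
|beta|^2 = 1 - 27/29 = 2/29 = 0.0690
P(|1>) = |beta|^2 = 0.0690

0.0690


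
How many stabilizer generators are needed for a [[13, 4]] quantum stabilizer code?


For an [[n,k]] stabilizer code:
Number of stabilizer generators = n - k
= 13 - 4
= 9

9


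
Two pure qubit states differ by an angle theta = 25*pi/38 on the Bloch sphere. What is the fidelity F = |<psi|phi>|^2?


For states separated by angle theta on Bloch sphere:
F = cos^2(theta/2)
theta = 25*pi/38 = 2.0668
theta/2 = 1.0334
cos(theta/2) = 0.5119
F = 0.2620

0.2620


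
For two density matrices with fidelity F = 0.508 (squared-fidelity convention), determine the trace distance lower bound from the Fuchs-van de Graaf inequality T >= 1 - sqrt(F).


Fuchs-van de Graaf (squared-fidelity convention): 1 - sqrt(F) <= T <= sqrt(1 - F).
Lower bound: T >= 1 - sqrt(F)
sqrt(F) = sqrt(0.508) = 0.7127
T >= 1 - 0.7127
T >= 0.2873

0.2873


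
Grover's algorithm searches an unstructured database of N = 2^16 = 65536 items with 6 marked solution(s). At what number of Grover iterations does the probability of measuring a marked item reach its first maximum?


After j Grover iterations the success probability is P(j) = sin^2((2j+1)*theta), where sin(theta) = sqrt(k/N).
N = 2^16 = 65536, k = 6
sin(theta) = sqrt(k/N) = 0.009568319308
theta = arcsin(sqrt(k/N)) = 0.009568465315 rad
P(j) reaches its first maximum when (2j+1)*theta is as close as possible to pi/2, i.e. j = round(pi/(4*theta) - 1/2).
pi/(4*theta) - 1/2 = 81.5819
(For comparison, the common estimate pi/4 * sqrt(N/k) = 82.0832; the exact maximiser is used here.)
Optimal iterations = 82

82


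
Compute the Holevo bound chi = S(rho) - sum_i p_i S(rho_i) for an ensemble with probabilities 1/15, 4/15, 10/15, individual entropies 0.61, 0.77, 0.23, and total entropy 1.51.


chi = S(rho) - sum_i p_i * S(rho_i)
Weighted entropy = 1/15 * 0.61 + 4/15 * 0.77 + 10/15 * 0.23
= 0.3993
chi = 1.51 - 0.3993
= 1.1107

1.1107


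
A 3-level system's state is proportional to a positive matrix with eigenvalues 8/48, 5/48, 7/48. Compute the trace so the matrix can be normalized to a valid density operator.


tr(M) = sum of eigenvalues
= 8/48 + 5/48 + 7/48
= 20/48
= 0.4167

0.4167


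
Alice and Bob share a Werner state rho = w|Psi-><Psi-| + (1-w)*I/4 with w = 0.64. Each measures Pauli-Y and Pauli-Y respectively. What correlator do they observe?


|Psi-> = (|01> - |10>)/sqrt(2)
For the pure Bell state, <Y_A Y_B> = -1 (Bell-state Pauli correlator).
The maximally-mixed part I/4 has tr(I/4 * P tensor P) = 0 for any traceless Pauli P.
So <Y_A Y_B>_rho = w * (-1) + (1 - w) * 0
= 0.64 * (-1)
= -0.6400

-0.6400


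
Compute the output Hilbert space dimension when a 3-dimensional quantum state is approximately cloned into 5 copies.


Output space = H^(tensor 5) where dim(H) = 3
dim = 3^5
= 9 (after 2 factors)
= 27 (after 3 factors)
= 81 (after 4 factors)
= 243 (after 5 factors)
= 243

243


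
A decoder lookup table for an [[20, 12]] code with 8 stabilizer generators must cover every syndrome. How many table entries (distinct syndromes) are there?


Each stabilizer generator gives a binary (+1 or -1) measurement outcome.
With 8 independent generators:
Total syndromes = 2^8
= 256

256


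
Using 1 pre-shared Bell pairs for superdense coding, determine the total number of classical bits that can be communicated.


Superdense coding allows 2 classical bits per shared entangled pair.
1 pair(s) -> 2 * 1 = 2 classical bits

2


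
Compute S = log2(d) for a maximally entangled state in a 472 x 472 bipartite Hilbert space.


For a maximally entangled state in d x d:
S = log2(d) = log2(472)
= 8.8826

8.8826


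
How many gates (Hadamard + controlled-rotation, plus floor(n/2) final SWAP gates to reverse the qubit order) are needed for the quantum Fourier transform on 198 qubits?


Hadamard gates: 198
Controlled rotations: n*(n-1)/2 = 198*197/2 = 19503
SWAP gates: floor(n/2) = floor(198/2) = 99
Total = 198 + 19503 + 99
= 19800

19800


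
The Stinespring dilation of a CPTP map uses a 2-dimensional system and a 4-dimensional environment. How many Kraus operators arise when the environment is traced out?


Tracing out the environment in an orthonormal basis {|i>_E} gives Kraus operators K_i = <i|_E U |0>_E.
Number of Kraus operators = dim(H_env) = d_env
= 4

4


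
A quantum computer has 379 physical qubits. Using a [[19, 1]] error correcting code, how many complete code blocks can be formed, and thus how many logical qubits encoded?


Each code block uses 19 physical qubits for 1 logical qubit(s).
Number of complete blocks = floor(379 / 19) = 19
Logical qubits = 19 * 1
= 19

19


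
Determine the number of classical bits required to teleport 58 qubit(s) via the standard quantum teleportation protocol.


Quantum teleportation requires 2 classical bits per qubit teleported.
58 qubit(s) -> 2 * 58 = 116 classical bits

116


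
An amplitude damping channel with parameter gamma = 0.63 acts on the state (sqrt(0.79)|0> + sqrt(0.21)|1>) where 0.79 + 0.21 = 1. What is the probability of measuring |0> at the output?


For amplitude damping with parameter gamma on state sqrt(a)|0> + sqrt(b)|1>:
alpha^2 = 0.79, beta^2 = 0.21
P(|0>) = alpha^2 + gamma * beta^2
= 0.79 + 0.63 * 0.21
= 0.79 + 0.1323
= 0.9223

0.9223


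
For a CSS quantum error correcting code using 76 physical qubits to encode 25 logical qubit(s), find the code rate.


Code rate R = k/n
= 25/76
= 0.3289

0.3289


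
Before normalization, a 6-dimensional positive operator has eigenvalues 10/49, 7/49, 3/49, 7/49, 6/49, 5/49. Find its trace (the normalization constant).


tr(M) = sum of eigenvalues
= 10/49 + 7/49 + 3/49 + 7/49 + 6/49 + 5/49
= 38/49
= 0.7755

0.7755


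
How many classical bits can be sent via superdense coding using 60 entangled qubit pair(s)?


Superdense coding allows 2 classical bits per shared entangled pair.
60 pair(s) -> 2 * 60 = 120 classical bits

120


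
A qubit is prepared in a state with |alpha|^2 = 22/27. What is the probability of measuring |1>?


|alpha|^2 = 22/27 = 0.8148
|beta|^2 = 1 - 22/27 = 5/27 = 0.1852
P(|1>) = |beta|^2 = 0.1852

0.1852


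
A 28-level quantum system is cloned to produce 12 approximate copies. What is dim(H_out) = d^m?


Output space = H^(tensor 12) where dim(H) = 28
dim = 28^12
= 784 (after 2 factors)
= 21952 (after 3 factors)
= 614656 (after 4 factors)
= 17210368 (after 5 factors)
= 481890304 (after 6 factors)
= 13492928512 (after 7 factors)
= 377801998336 (after 8 factors)
= 10578455953408 (after 9 factors)
= 296196766695424 (after 10 factors)
= 8293509467471872 (after 11 factors)
= 232218265089212416 (after 12 factors)
= 232218265089212416

232218265089212416


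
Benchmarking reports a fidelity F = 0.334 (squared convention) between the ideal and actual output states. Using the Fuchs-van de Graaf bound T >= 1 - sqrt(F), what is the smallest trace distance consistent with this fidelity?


Fuchs-van de Graaf (squared-fidelity convention): 1 - sqrt(F) <= T <= sqrt(1 - F).
Lower bound: T >= 1 - sqrt(F)
sqrt(F) = sqrt(0.334) = 0.5779
T >= 1 - 0.5779
T >= 0.4221

0.4221


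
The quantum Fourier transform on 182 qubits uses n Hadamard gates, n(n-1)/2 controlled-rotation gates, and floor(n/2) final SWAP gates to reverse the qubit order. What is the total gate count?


Hadamard gates: 182
Controlled rotations: n*(n-1)/2 = 182*181/2 = 16471
SWAP gates: floor(n/2) = floor(182/2) = 91
Total = 182 + 16471 + 91
= 16744

16744


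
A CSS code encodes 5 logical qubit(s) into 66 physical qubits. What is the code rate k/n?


Code rate R = k/n
= 5/66
= 0.0758

0.0758


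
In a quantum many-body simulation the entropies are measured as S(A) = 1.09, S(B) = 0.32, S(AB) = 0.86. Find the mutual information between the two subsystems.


I(A:B) = S(A) + S(B) - S(AB)
= 1.09 + 0.32 - 0.86
= 0.5500

0.5500


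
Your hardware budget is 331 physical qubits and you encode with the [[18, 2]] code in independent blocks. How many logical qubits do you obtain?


Each code block uses 18 physical qubits for 2 logical qubit(s).
Number of complete blocks = floor(331 / 18) = 18
Logical qubits = 18 * 2
= 36

36


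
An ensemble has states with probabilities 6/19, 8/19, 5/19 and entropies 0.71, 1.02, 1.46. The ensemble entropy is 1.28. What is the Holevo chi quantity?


chi = S(rho) - sum_i p_i * S(rho_i)
Weighted entropy = 6/19 * 0.71 + 8/19 * 1.02 + 5/19 * 1.46
= 1.0379
chi = 1.28 - 1.0379
= 0.2421

0.2421


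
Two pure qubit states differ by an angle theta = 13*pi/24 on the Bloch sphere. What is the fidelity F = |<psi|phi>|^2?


For states separated by angle theta on Bloch sphere:
F = cos^2(theta/2)
theta = 13*pi/24 = 1.7017
theta/2 = 0.8508
cos(theta/2) = 0.6593
F = 0.4347

0.4347


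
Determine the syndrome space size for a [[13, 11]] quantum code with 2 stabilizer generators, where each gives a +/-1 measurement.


Each stabilizer generator gives a binary (+1 or -1) measurement outcome.
With 2 independent generators:
Total syndromes = 2^2
= 4

4


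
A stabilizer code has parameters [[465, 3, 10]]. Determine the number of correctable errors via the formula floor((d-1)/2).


Code parameters: [[465, 3, 10]], distance d = 10.
Number of correctable errors = floor((d-1)/2)
= floor((10 - 1)/2)
= floor(9/2)
= 4

4


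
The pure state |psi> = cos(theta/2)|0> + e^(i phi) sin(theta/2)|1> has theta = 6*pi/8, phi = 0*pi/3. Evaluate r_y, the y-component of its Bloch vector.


theta = 2.3562, phi = 0.0000
r_y = sin(theta)*sin(phi) = 0.7071 * 0.0000
r_y = 0.0000

0.0000


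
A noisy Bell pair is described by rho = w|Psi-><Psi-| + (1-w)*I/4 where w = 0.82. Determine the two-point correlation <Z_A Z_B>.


|Psi-> = (|01> - |10>)/sqrt(2)
For the pure Bell state, <Z_A Z_B> = -1 (Bell-state Pauli correlator).
The maximally-mixed part I/4 has tr(I/4 * P tensor P) = 0 for any traceless Pauli P.
So <Z_A Z_B>_rho = w * (-1) + (1 - w) * 0
= 0.82 * (-1)
= -0.8200

-0.8200


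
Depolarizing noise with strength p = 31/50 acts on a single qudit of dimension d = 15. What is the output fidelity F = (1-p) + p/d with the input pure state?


F = (1-p) + p/d
= (1 - 0.6200) + 0.6200/15
= 0.3800 + 0.0413
= 0.4213

0.4213


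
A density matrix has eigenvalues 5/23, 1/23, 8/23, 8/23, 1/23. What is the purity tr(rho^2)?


tr(rho^2) = sum of eigenvalues squared
= (5/23)^2 + (1/23)^2 + (8/23)^2 + (8/23)^2 + (1/23)^2
= (25 + 1 + 64 + 64 + 1) / 529
= 155/529
= 0.2930

0.2930


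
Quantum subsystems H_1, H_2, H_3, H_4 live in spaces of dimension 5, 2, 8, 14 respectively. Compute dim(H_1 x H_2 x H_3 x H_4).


dim(H_1 x H_2 x H_3 x H_4) = 5 * 2 * 8 * 14
= 10 * 8 * 14
= 80 * 14
= 1120

1120


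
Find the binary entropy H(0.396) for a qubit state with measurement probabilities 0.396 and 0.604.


S = -p*log2(p) - (1-p)*log2(1-p)
p = 0.3960, 1-p = 0.6040
= -0.3960 * log2(0.3960) - 0.6040 * log2(0.6040)
= -(-0.5292) - (-0.4393)
= 0.9686

0.9686


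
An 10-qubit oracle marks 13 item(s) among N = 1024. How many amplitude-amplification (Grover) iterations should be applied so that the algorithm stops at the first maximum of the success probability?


After j Grover iterations the success probability is P(j) = sin^2((2j+1)*theta), where sin(theta) = sqrt(k/N).
N = 2^10 = 1024, k = 13
sin(theta) = sqrt(k/N) = 0.1126734774
theta = arcsin(sqrt(k/N)) = 0.1129132539 rad
P(j) reaches its first maximum when (2j+1)*theta is as close as possible to pi/2, i.e. j = round(pi/(4*theta) - 1/2).
pi/(4*theta) - 1/2 = 6.4558
(For comparison, the common estimate pi/4 * sqrt(N/k) = 6.9706; the exact maximiser is used here.)
Optimal iterations = 6

6


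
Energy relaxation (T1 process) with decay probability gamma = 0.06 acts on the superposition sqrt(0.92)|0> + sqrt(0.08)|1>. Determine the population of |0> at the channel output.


For amplitude damping with parameter gamma on state sqrt(a)|0> + sqrt(b)|1>:
alpha^2 = 0.92, beta^2 = 0.08
P(|0>) = alpha^2 + gamma * beta^2
= 0.92 + 0.06 * 0.08
= 0.92 + 0.0048
= 0.9248

0.9248


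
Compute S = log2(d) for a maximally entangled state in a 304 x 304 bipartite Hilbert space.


For a maximally entangled state in d x d:
S = log2(d) = log2(304)
= 8.2479

8.2479


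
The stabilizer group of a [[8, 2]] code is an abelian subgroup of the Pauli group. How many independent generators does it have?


For an [[n,k]] stabilizer code:
Number of stabilizer generators = n - k
= 8 - 2
= 6

6


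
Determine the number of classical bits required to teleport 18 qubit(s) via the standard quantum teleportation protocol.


Quantum teleportation requires 2 classical bits per qubit teleported.
18 qubit(s) -> 2 * 18 = 36 classical bits

36


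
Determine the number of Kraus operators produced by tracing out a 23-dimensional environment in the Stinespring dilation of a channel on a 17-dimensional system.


Tracing out the environment in an orthonormal basis {|i>_E} gives Kraus operators K_i = <i|_E U |0>_E.
Number of Kraus operators = dim(H_env) = d_env
= 23

23


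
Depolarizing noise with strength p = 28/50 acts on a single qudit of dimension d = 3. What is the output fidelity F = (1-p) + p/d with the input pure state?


F = (1-p) + p/d
= (1 - 0.5600) + 0.5600/3
= 0.4400 + 0.1867
= 0.6267

0.6267


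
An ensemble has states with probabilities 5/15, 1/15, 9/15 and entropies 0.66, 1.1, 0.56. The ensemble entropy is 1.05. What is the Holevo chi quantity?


chi = S(rho) - sum_i p_i * S(rho_i)
Weighted entropy = 5/15 * 0.66 + 1/15 * 1.1 + 9/15 * 0.56
= 0.6293
chi = 1.05 - 0.6293
= 0.4207

0.4207


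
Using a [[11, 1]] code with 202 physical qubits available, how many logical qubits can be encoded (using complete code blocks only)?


Each code block uses 11 physical qubits for 1 logical qubit(s).
Number of complete blocks = floor(202 / 11) = 18
Logical qubits = 18 * 1
= 18

18


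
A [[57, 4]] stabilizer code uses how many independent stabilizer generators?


For an [[n,k]] stabilizer code:
Number of stabilizer generators = n - k
= 57 - 4
= 53

53


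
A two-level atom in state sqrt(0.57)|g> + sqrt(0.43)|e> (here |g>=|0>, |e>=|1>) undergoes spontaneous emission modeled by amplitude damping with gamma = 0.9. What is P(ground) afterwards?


For amplitude damping with parameter gamma on state sqrt(a)|0> + sqrt(b)|1>:
alpha^2 = 0.57, beta^2 = 0.43
P(|0>) = alpha^2 + gamma * beta^2
= 0.57 + 0.9 * 0.43
= 0.57 + 0.3870
= 0.9570

0.9570


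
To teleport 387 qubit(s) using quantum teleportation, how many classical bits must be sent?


Quantum teleportation requires 2 classical bits per qubit teleported.
387 qubit(s) -> 2 * 387 = 774 classical bits

774


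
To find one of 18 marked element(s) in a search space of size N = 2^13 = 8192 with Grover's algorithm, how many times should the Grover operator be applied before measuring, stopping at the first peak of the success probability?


After j Grover iterations the success probability is P(j) = sin^2((2j+1)*theta), where sin(theta) = sqrt(k/N).
N = 2^13 = 8192, k = 18
sin(theta) = sqrt(k/N) = 0.046875
theta = arcsin(sqrt(k/N)) = 0.04689218313 rad
P(j) reaches its first maximum when (2j+1)*theta is as close as possible to pi/2, i.e. j = round(pi/(4*theta) - 1/2).
pi/(4*theta) - 1/2 = 16.2490
(For comparison, the common estimate pi/4 * sqrt(N/k) = 16.7552; the exact maximiser is used here.)
Optimal iterations = 16

16


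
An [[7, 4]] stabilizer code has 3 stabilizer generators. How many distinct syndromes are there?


Each stabilizer generator gives a binary (+1 or -1) measurement outcome.
With 3 independent generators:
Total syndromes = 2^3
= 8

8


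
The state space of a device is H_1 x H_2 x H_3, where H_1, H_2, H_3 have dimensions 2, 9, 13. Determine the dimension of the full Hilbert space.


dim(H_1 x H_2 x H_3) = 2 * 9 * 13
= 18 * 13
= 234

234


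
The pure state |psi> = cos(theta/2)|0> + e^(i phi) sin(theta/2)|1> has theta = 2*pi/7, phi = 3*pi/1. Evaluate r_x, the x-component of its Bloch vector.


theta = 0.8976, phi = 9.4248
r_x = sin(theta)*cos(phi) = 0.7818 * -1.0000
r_x = -0.7818

-0.7818


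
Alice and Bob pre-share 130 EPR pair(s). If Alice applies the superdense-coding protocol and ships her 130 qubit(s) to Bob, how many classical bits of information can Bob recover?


Superdense coding allows 2 classical bits per shared entangled pair.
130 pair(s) -> 2 * 130 = 260 classical bits

260


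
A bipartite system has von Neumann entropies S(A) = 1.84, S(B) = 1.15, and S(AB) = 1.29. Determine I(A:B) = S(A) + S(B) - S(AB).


I(A:B) = S(A) + S(B) - S(AB)
= 1.84 + 1.15 - 1.29
= 1.7000

1.7000


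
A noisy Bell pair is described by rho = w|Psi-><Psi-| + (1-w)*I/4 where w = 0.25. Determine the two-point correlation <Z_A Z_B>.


|Psi-> = (|01> - |10>)/sqrt(2)
For the pure Bell state, <Z_A Z_B> = -1 (Bell-state Pauli correlator).
The maximally-mixed part I/4 has tr(I/4 * P tensor P) = 0 for any traceless Pauli P.
So <Z_A Z_B>_rho = w * (-1) + (1 - w) * 0
= 0.25 * (-1)
= -0.2500

-0.2500


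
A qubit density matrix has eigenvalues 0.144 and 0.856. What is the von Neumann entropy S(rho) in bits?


S = -p*log2(p) - (1-p)*log2(1-p)
p = 0.1440, 1-p = 0.8560
= -0.1440 * log2(0.1440) - 0.8560 * log2(0.8560)
= -(-0.4026) - (-0.1920)
= 0.5946

0.5946


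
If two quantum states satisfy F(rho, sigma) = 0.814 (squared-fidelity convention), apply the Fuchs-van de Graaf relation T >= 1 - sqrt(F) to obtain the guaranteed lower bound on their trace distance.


Fuchs-van de Graaf (squared-fidelity convention): 1 - sqrt(F) <= T <= sqrt(1 - F).
Lower bound: T >= 1 - sqrt(F)
sqrt(F) = sqrt(0.814) = 0.9022
T >= 1 - 0.9022
T >= 0.0978

0.0978


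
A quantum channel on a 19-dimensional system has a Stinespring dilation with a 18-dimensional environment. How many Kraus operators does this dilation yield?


Tracing out the environment in an orthonormal basis {|i>_E} gives Kraus operators K_i = <i|_E U |0>_E.
Number of Kraus operators = dim(H_env) = d_env
= 18

18


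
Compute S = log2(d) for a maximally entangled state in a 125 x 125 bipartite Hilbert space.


For a maximally entangled state in d x d:
S = log2(d) = log2(125)
= 6.9658

6.9658


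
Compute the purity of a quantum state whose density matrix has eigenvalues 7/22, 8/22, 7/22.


tr(rho^2) = sum of eigenvalues squared
= (7/22)^2 + (8/22)^2 + (7/22)^2
= (49 + 64 + 49) / 484
= 162/484
= 0.3347

0.3347


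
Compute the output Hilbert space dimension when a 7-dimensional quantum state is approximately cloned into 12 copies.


Output space = H^(tensor 12) where dim(H) = 7
dim = 7^12
= 49 (after 2 factors)
= 343 (after 3 factors)
= 2401 (after 4 factors)
= 16807 (after 5 factors)
= 117649 (after 6 factors)
= 823543 (after 7 factors)
= 5764801 (after 8 factors)
= 40353607 (after 9 factors)
= 282475249 (after 10 factors)
= 1977326743 (after 11 factors)
= 13841287201 (after 12 factors)
= 13841287201

13841287201


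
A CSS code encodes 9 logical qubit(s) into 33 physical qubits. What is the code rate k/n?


Code rate R = k/n
= 9/33
= 0.2727

0.2727


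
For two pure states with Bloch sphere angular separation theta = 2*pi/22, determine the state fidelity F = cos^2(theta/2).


For states separated by angle theta on Bloch sphere:
F = cos^2(theta/2)
theta = 2*pi/22 = 0.2856
theta/2 = 0.1428
cos(theta/2) = 0.9898
F = 0.9797

0.9797


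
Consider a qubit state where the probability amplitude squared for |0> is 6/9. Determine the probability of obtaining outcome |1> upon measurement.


|alpha|^2 = 6/9 = 0.6667
|beta|^2 = 1 - 6/9 = 3/9 = 0.3333
P(|1>) = |beta|^2 = 0.3333

0.3333


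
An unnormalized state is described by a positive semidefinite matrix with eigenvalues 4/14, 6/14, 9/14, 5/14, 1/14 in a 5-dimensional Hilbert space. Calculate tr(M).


tr(M) = sum of eigenvalues
= 4/14 + 6/14 + 9/14 + 5/14 + 1/14
= 25/14
= 1.7857

1.7857


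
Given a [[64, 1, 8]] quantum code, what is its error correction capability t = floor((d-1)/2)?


Code parameters: [[64, 1, 8]], distance d = 8.
Number of correctable errors = floor((d-1)/2)
= floor((8 - 1)/2)
= floor(7/2)
= 3

3


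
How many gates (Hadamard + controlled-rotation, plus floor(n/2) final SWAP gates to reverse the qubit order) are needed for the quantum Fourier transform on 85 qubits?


Hadamard gates: 85
Controlled rotations: n*(n-1)/2 = 85*84/2 = 3570
SWAP gates: floor(n/2) = floor(85/2) = 42
Total = 85 + 3570 + 42
= 3697

3697


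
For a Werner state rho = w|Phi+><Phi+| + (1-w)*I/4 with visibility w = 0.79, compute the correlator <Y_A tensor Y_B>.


|Phi+> = (|00> + |11>)/sqrt(2)
For the pure Bell state, <Y_A Y_B> = -1 (Bell-state Pauli correlator).
The maximally-mixed part I/4 has tr(I/4 * P tensor P) = 0 for any traceless Pauli P.
So <Y_A Y_B>_rho = w * (-1) + (1 - w) * 0
= 0.79 * (-1)
= -0.7900

-0.7900


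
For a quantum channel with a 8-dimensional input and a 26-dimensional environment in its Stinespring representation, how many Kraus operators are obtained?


Tracing out the environment in an orthonormal basis {|i>_E} gives Kraus operators K_i = <i|_E U |0>_E.
Number of Kraus operators = dim(H_env) = d_env
= 26

26


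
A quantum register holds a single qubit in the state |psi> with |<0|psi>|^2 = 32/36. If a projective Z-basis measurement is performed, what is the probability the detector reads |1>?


|alpha|^2 = 32/36 = 0.8889
|beta|^2 = 1 - 32/36 = 4/36 = 0.1111
P(|1>) = |beta|^2 = 0.1111

0.1111


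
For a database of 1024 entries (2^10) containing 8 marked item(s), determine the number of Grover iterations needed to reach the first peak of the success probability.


After j Grover iterations the success probability is P(j) = sin^2((2j+1)*theta), where sin(theta) = sqrt(k/N).
N = 2^10 = 1024, k = 8
sin(theta) = sqrt(k/N) = 0.08838834765
theta = arcsin(sqrt(k/N)) = 0.08850384314 rad
P(j) reaches its first maximum when (2j+1)*theta is as close as possible to pi/2, i.e. j = round(pi/(4*theta) - 1/2).
pi/(4*theta) - 1/2 = 8.3742
(For comparison, the common estimate pi/4 * sqrt(N/k) = 8.8858; the exact maximiser is used here.)
Optimal iterations = 8

8


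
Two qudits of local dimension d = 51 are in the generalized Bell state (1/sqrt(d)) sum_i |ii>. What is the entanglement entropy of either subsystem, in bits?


For a maximally entangled state in d x d:
S = log2(d) = log2(51)
= 5.6724

5.6724


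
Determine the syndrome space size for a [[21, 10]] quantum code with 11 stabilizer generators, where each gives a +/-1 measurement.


Each stabilizer generator gives a binary (+1 or -1) measurement outcome.
With 11 independent generators:
Total syndromes = 2^11
= 2048

2048


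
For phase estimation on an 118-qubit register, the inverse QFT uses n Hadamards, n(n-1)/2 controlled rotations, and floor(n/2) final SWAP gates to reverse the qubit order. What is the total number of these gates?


Hadamard gates: 118
Controlled rotations: n*(n-1)/2 = 118*117/2 = 6903
SWAP gates: floor(n/2) = floor(118/2) = 59
Total = 118 + 6903 + 59
= 7080

7080


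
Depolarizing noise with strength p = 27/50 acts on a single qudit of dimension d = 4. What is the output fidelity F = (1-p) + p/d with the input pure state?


F = (1-p) + p/d
= (1 - 0.5400) + 0.5400/4
= 0.4600 + 0.1350
= 0.5950

0.5950


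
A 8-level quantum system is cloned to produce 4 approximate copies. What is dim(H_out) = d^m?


Output space = H^(tensor 4) where dim(H) = 8
dim = 8^4
= 64 (after 2 factors)
= 512 (after 3 factors)
= 4096 (after 4 factors)
= 4096

4096


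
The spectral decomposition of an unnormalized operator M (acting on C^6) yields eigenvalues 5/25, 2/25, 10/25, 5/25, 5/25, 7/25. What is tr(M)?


tr(M) = sum of eigenvalues
= 5/25 + 2/25 + 10/25 + 5/25 + 5/25 + 7/25
= 34/25
= 1.3600

1.3600


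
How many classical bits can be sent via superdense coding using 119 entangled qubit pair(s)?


Superdense coding allows 2 classical bits per shared entangled pair.
119 pair(s) -> 2 * 119 = 238 classical bits

238


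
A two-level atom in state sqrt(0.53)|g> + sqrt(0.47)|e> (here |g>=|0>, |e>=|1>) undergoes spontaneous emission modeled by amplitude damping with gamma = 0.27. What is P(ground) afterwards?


For amplitude damping with parameter gamma on state sqrt(a)|0> + sqrt(b)|1>:
alpha^2 = 0.53, beta^2 = 0.47
P(|0>) = alpha^2 + gamma * beta^2
= 0.53 + 0.27 * 0.47
= 0.53 + 0.1269
= 0.6569

0.6569


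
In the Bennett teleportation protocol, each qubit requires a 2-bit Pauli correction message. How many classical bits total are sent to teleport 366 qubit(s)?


Quantum teleportation requires 2 classical bits per qubit teleported.
366 qubit(s) -> 2 * 366 = 732 classical bits

732


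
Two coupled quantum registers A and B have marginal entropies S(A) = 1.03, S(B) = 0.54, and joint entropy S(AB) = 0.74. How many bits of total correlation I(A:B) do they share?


I(A:B) = S(A) + S(B) - S(AB)
= 1.03 + 0.54 - 0.74
= 0.8300

0.8300


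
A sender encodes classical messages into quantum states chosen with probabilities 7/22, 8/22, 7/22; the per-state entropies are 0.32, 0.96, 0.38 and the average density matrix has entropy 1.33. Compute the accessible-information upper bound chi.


chi = S(rho) - sum_i p_i * S(rho_i)
Weighted entropy = 7/22 * 0.32 + 8/22 * 0.96 + 7/22 * 0.38
= 0.5718
chi = 1.33 - 0.5718
= 0.7582

0.7582


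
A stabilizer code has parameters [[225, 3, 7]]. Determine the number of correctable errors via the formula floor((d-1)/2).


Code parameters: [[225, 3, 7]], distance d = 7.
Number of correctable errors = floor((d-1)/2)
= floor((7 - 1)/2)
= floor(6/2)
= 3

3


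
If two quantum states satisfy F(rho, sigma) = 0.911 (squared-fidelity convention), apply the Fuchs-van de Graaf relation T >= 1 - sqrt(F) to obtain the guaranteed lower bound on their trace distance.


Fuchs-van de Graaf (squared-fidelity convention): 1 - sqrt(F) <= T <= sqrt(1 - F).
Lower bound: T >= 1 - sqrt(F)
sqrt(F) = sqrt(0.911) = 0.9545
T >= 1 - 0.9545
T >= 0.0455

0.0455


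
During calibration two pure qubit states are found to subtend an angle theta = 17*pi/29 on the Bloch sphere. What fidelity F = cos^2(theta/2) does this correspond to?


For states separated by angle theta on Bloch sphere:
F = cos^2(theta/2)
theta = 17*pi/29 = 1.8416
theta/2 = 0.9208
cos(theta/2) = 0.6052
F = 0.3662

0.3662


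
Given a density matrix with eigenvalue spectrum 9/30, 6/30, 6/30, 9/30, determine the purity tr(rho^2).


tr(rho^2) = sum of eigenvalues squared
= (9/30)^2 + (6/30)^2 + (6/30)^2 + (9/30)^2
= (81 + 36 + 36 + 81) / 900
= 234/900
= 0.2600

0.2600


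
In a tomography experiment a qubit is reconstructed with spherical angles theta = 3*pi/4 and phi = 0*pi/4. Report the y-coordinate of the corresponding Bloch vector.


theta = 2.3562, phi = 0.0000
r_y = sin(theta)*sin(phi) = 0.7071 * 0.0000
r_y = 0.0000

0.0000


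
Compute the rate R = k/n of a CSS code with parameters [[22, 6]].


Code rate R = k/n
= 6/22
= 0.2727

0.2727


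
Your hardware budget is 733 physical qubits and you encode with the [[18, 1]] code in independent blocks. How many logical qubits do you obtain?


Each code block uses 18 physical qubits for 1 logical qubit(s).
Number of complete blocks = floor(733 / 18) = 40
Logical qubits = 40 * 1
= 40

40


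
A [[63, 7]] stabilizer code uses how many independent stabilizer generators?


For an [[n,k]] stabilizer code:
Number of stabilizer generators = n - k
= 63 - 7
= 56

56


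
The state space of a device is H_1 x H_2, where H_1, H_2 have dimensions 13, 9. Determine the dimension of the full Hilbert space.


dim(H_1 x H_2) = 13 * 9
= 117

117


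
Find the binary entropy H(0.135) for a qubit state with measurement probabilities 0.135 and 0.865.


S = -p*log2(p) - (1-p)*log2(1-p)
p = 0.1350, 1-p = 0.8650
= -0.1350 * log2(0.1350) - 0.8650 * log2(0.8650)
= -(-0.3900) - (-0.1810)
= 0.5710

0.5710


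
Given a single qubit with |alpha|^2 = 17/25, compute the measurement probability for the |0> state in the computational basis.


|alpha|^2 = 17/25 = 0.6800
|beta|^2 = 1 - 17/25 = 8/25 = 0.3200
P(|0>) = |alpha|^2 = 0.6800

0.6800


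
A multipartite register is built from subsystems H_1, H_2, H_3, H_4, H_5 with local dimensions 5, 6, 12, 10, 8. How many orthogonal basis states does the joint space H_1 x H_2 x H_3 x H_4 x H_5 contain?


dim(H_1 x H_2 x H_3 x H_4 x H_5) = 5 * 6 * 12 * 10 * 8
= 30 * 12 * 10 * 8
= 360 * 10 * 8
= 3600 * 8
= 28800

28800


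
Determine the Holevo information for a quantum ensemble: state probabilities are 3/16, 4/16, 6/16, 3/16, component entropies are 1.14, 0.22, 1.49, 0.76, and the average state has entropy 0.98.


chi = S(rho) - sum_i p_i * S(rho_i)
Weighted entropy = 3/16 * 1.14 + 4/16 * 0.22 + 6/16 * 1.49 + 3/16 * 0.76
= 0.9700
chi = 0.98 - 0.9700
= 0.0100

0.0100


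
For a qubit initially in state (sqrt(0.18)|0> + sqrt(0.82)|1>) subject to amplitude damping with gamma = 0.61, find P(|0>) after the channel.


For amplitude damping with parameter gamma on state sqrt(a)|0> + sqrt(b)|1>:
alpha^2 = 0.18, beta^2 = 0.82
P(|0>) = alpha^2 + gamma * beta^2
= 0.18 + 0.61 * 0.82
= 0.18 + 0.5002
= 0.6802

0.6802


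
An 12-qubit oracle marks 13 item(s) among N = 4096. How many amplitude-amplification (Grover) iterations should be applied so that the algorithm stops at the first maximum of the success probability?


After j Grover iterations the success probability is P(j) = sin^2((2j+1)*theta), where sin(theta) = sqrt(k/N).
N = 2^12 = 4096, k = 13
sin(theta) = sqrt(k/N) = 0.05633673868
theta = arcsin(sqrt(k/N)) = 0.05636658184 rad
P(j) reaches its first maximum when (2j+1)*theta is as close as possible to pi/2, i.e. j = round(pi/(4*theta) - 1/2).
pi/(4*theta) - 1/2 = 13.4338
(For comparison, the common estimate pi/4 * sqrt(N/k) = 13.9411; the exact maximiser is used here.)
Optimal iterations = 13

13


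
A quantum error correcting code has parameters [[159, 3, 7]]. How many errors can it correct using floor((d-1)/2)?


Code parameters: [[159, 3, 7]], distance d = 7.
Number of correctable errors = floor((d-1)/2)
= floor((7 - 1)/2)
= floor(6/2)
= 3

3


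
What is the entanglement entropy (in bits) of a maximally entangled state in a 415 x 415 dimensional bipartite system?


For a maximally entangled state in d x d:
S = log2(d) = log2(415)
= 8.6970

8.6970
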